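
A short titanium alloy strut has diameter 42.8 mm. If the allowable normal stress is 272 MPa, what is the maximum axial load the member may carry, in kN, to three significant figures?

A = 1439 mm².
P_max = σ_allow · A = 272 · 1439 = 391300 N = 391.3 kN.

391 kN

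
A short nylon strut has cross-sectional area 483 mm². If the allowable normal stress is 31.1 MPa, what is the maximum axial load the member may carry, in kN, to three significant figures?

15.0 kN

P_max = σ_allow · A = 31.1 · 483 = 15020 N = 15.02 kN.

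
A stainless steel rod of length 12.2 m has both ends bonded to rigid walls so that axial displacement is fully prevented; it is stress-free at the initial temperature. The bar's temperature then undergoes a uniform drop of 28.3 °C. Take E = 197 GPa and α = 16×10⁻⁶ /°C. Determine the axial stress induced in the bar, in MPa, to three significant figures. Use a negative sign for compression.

89.2 MPa

Free thermal expansion αLΔT = 16e-6 · 12200 · -28.3 = -5.524 mm.
The walls impose strain ε = −(-5.524)/12200 = 4.5280e-04; σ = Eε = 197000 · 4.5280e-04 = 89.2 MPa.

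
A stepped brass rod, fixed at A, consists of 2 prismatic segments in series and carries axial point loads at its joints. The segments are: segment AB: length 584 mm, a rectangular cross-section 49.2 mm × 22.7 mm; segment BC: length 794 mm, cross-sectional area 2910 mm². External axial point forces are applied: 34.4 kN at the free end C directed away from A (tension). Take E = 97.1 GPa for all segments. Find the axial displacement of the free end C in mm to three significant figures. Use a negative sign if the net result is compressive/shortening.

Internal axial forces (sectioning from the free end, tension +): N_BC = 34.4 kN, N_AB = 34.4 kN.
A_AB = 1117 mm².
δ_AB = 34400·584/(1117·97100) = 0.1853 mm
δ_BC = 34400·794/(2910·97100) = 0.09666 mm
δ = Σδ_i = 0.2819 mm.

0.282 mm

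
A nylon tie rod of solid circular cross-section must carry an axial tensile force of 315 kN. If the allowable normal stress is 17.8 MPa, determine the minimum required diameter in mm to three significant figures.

Required area A ≥ P/σ_allow = 315000/17.8 = 17700 mm².
For a solid circular section, d ≥ √(4A/π) = 150.1 mm.

150 mm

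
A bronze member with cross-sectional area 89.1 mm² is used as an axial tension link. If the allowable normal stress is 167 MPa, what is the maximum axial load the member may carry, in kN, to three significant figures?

P_max = σ_allow · A = 167 · 89.1 = 14880 N = 14.88 kN.

14.9 kN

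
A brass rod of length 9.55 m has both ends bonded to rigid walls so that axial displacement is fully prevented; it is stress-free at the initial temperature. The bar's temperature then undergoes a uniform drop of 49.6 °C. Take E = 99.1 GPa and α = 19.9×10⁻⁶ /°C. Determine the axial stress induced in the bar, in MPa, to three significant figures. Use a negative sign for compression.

97.8 MPa

Free thermal expansion αLΔT = 19.9e-6 · 9550 · -49.6 = -9.426 mm.
The walls impose strain ε = −(-9.426)/9550 = 9.8704e-04; σ = Eε = 99100 · 9.8704e-04 = 97.82 MPa.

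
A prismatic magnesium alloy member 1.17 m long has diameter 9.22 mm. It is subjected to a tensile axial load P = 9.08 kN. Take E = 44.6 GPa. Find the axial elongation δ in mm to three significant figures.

A = 66.77 mm².
δ_mech = NL/(AE) = 9080·1170/(66.77·44600) = 3.568 mm.

3.57 mm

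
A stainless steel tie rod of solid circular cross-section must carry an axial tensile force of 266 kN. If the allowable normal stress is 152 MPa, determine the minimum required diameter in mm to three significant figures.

47.2 mm

Required area A ≥ P/σ_allow = 266000/152 = 1750 mm².
For a solid circular section, d ≥ √(4A/π) = 47.2 mm.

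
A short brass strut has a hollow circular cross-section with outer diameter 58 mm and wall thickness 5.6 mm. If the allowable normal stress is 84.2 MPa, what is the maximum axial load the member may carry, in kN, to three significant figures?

77.6 kN

A = 921.9 mm².
P_max = σ_allow · A = 84.2 · 921.9 = 77620 N = 77.62 kN.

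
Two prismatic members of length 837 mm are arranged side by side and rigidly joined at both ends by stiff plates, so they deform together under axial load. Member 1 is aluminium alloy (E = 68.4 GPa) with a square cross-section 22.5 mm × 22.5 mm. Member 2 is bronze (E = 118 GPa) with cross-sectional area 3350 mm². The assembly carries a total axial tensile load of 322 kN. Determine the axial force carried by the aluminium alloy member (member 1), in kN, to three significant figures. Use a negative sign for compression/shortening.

A_1 = 506.2 mm².
Equal strain + equilibrium ⇒ each member carries load in proportion to AE: A₁E₁ = 34630000 N, A₂E₂ = 395300000 N, ΣAE = 429900000 N.
F₁ = P·A₁E₁/ΣAE = 322000·34630000/429900000 = 25930 N.

25.9 kN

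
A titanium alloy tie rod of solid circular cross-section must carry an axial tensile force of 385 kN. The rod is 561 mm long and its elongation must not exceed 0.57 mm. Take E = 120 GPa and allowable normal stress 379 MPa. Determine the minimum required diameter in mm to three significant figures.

63.4 mm

Required area A ≥ P/σ_allow = 385000/379 = 1016 mm².
For a solid circular section, d ≥ √(4A/π) = 35.96 mm.
Elongation limit: A ≥ PL/(Eδ_allow) = 385000·561/(120000·0.57) = 3158 mm² ⇒ d ≥ 63.41 mm.
The elongation limit governs.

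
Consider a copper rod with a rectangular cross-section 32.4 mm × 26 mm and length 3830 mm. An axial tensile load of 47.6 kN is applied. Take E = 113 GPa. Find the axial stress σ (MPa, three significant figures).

56.5 MPa

A = 842.4 mm².
σ = N/A = 47600/842.4 = 56.51 MPa.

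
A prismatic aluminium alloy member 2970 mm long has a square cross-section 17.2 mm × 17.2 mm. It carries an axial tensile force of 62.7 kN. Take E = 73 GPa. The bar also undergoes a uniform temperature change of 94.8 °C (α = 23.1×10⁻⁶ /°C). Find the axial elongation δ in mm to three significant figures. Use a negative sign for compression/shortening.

A = 295.8 mm².
δ_mech = NL/(AE) = 62700·2970/(295.8·73000) = 8.623 mm.
δ_thermal = αLΔT = 23.1e-6·2970·94.8 = 6.504 mm.
δ = δ_mech + δ_thermal = 15.13 mm.

15.1 mm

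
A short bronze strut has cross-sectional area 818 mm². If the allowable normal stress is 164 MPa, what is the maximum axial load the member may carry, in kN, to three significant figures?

P_max = σ_allow · A = 164 · 818 = 134200 N = 134.2 kN.

134 kN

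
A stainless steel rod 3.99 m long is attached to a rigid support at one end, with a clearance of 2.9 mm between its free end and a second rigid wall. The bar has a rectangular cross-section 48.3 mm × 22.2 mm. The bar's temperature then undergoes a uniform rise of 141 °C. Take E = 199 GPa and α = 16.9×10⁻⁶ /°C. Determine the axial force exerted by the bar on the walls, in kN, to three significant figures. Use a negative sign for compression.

-353 kN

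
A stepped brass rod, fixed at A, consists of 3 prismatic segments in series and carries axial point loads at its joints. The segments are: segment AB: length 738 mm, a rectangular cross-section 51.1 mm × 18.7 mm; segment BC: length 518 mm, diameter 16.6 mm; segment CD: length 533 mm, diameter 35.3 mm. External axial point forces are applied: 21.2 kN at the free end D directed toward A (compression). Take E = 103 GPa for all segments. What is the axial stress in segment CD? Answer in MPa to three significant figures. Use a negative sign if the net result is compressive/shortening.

-21.7 MPa

Internal axial forces (sectioning from the free end, tension +): N_CD = -21.2 kN, N_BC = -21.2 kN, N_AB = -21.2 kN.
A_CD = 978.7 mm².
σ_CD = N_CD/A_CD = -21200/978.7 = -21.66 MPa.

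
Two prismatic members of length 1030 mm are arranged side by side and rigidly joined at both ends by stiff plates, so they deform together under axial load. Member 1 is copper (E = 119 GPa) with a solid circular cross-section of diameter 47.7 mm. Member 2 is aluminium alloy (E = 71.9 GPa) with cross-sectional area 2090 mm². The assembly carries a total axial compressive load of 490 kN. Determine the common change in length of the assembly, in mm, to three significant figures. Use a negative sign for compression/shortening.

A_1 = 1787 mm².
Equal strain + equilibrium ⇒ each member carries load in proportion to AE: A₁E₁ = 212700000 N, A₂E₂ = 150300000 N, ΣAE = 362900000 N.
δ = PL/ΣAE = -490000·1030/362900000 = -1.391 mm.

-1.39 mm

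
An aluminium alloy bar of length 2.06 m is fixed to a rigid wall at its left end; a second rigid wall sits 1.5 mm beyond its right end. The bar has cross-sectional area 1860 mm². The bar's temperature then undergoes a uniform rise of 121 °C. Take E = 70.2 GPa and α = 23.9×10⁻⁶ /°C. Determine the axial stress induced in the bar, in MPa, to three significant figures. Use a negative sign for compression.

Free thermal expansion αLΔT = 23.9e-6 · 2060 · 121 = 5.957 mm.
The walls engage after the gap closes; constrained expansion = 5.957 − 1.5 = 4.457 mm.
The walls impose strain ε = −(4.457)/2060 = -2.1637e-03; σ = Eε = 70200 · -2.1637e-03 = -151.9 MPa.

-152 MPa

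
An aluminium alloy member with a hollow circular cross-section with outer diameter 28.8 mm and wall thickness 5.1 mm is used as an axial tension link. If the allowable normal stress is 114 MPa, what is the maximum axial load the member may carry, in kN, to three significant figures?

A = 379.7 mm².
P_max = σ_allow · A = 114 · 379.7 = 43290 N = 43.29 kN.

43.3 kN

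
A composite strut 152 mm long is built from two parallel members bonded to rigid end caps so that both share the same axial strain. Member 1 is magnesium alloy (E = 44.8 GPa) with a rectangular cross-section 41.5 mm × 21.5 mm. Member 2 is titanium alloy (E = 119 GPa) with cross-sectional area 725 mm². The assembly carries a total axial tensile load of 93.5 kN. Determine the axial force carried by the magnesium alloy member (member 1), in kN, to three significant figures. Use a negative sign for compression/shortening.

A_1 = 892.2 mm².
Equal strain + equilibrium ⇒ each member carries load in proportion to AE: A₁E₁ = 39970000 N, A₂E₂ = 86280000 N, ΣAE = 126200000 N.
F₁ = P·A₁E₁/ΣAE = 93500·39970000/126200000 = 29600 N.

29.6 kN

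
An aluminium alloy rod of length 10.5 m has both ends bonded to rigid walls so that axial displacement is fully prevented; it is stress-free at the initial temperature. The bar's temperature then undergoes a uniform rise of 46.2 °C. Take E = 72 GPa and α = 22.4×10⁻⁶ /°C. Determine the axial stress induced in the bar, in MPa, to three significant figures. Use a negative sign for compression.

-74.5 MPa

Free thermal expansion αLΔT = 22.4e-6 · 10500 · 46.2 = 10.87 mm.
The walls impose strain ε = −(10.87)/10500 = -1.0349e-03; σ = Eε = 72000 · -1.0349e-03 = -74.51 MPa.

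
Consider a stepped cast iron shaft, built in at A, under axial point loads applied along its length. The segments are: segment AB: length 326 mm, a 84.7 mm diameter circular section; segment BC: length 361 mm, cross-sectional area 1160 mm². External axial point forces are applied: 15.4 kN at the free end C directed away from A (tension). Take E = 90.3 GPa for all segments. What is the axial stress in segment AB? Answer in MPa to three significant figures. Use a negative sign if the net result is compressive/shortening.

Internal axial forces (sectioning from the free end, tension +): N_BC = 15.4 kN, N_AB = 15.4 kN.
A_AB = 5635 mm².
σ_AB = N_AB/A_AB = 15400/5635 = 2.733 MPa.

2.73 MPa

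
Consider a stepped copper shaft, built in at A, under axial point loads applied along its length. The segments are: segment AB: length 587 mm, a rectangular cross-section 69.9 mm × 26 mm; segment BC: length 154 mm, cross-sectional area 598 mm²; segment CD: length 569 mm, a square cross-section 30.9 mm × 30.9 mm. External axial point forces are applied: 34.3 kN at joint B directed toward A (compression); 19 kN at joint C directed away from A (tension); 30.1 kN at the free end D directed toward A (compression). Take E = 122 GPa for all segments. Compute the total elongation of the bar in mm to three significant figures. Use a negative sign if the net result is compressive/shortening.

-0.291 mm

Internal axial forces (sectioning from the free end, tension +): N_CD = -30.1 kN, N_BC = -11.1 kN, N_AB = -45.4 kN.
A_AB = 1817 mm².
A_CD = 954.8 mm².
δ_AB = -45400·587/(1817·122000) = -0.1202 mm
δ_BC = -11100·154/(598·122000) = -0.02343 mm
δ_CD = -30100·569/(954.8·122000) = -0.147 mm
δ = Σδ_i = -0.2907 mm.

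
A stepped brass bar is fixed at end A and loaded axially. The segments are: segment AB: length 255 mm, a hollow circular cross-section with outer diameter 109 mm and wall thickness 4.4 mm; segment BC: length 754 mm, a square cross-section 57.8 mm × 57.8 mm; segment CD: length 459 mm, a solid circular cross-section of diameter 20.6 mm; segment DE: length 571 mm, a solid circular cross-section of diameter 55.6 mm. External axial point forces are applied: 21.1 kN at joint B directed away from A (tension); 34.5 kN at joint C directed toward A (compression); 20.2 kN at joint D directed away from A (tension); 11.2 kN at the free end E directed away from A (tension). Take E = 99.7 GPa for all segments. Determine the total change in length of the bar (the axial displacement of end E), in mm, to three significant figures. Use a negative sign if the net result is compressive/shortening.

Internal axial forces (sectioning from the free end, tension +): N_DE = 11.2 kN, N_CD = 31.4 kN, N_BC = -3.1 kN, N_AB = 18 kN.
A_AB = 1446 mm².
A_BC = 3341 mm².
A_CD = 333.3 mm².
A_DE = 2428 mm².
δ_AB = 18000·255/(1446·99700) = 0.03184 mm
δ_BC = -3100·754/(3341·99700) = -0.007017 mm
δ_CD = 31400·459/(333.3·99700) = 0.4337 mm
δ_DE = 11200·571/(2428·99700) = 0.02642 mm
δ = Σδ_i = 0.485 mm.

0.485 mm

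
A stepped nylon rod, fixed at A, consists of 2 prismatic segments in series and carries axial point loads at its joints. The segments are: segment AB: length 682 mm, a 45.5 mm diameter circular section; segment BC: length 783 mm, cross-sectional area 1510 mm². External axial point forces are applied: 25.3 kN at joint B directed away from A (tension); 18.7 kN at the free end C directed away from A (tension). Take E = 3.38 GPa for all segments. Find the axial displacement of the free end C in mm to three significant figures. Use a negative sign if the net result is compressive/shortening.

8.33 mm

Internal axial forces (sectioning from the free end, tension +): N_BC = 18.7 kN, N_AB = 44 kN.
A_AB = 1626 mm².
δ_AB = 44000·682/(1626·3380) = 5.46 mm
δ_BC = 18700·783/(1510·3380) = 2.869 mm
δ = Σδ_i = 8.329 mm.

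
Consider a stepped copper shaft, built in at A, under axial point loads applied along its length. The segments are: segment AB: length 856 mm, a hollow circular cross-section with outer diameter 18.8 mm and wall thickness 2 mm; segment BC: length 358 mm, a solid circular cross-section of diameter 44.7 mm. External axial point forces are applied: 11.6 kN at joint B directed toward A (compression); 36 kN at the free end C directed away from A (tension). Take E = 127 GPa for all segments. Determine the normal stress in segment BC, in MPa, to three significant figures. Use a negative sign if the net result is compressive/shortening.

Internal axial forces (sectioning from the free end, tension +): N_BC = 36 kN, N_AB = 24.4 kN.
A_BC = 1569 mm².
σ_BC = N_BC/A_BC = 36000/1569 = 22.94 MPa.

22.9 MPa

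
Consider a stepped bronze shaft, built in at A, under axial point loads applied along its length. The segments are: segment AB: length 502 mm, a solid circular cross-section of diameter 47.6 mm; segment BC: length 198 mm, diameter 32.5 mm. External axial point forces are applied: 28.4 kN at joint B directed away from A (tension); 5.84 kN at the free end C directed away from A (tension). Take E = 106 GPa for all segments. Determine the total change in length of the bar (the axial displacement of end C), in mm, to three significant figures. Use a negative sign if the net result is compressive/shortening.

0.104 mm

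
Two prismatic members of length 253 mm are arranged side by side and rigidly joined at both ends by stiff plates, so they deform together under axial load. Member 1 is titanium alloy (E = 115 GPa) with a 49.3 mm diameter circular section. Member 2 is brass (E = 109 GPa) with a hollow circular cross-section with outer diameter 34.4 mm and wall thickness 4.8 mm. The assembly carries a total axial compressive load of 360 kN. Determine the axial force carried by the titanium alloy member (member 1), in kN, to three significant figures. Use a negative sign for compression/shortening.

-295 kN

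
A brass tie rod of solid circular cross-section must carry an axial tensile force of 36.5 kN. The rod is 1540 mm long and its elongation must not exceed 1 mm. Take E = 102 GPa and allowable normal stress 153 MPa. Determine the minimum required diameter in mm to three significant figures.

26.5 mm

Required area A ≥ P/σ_allow = 36500/153 = 238.6 mm².
For a solid circular section, d ≥ √(4A/π) = 17.43 mm.
Elongation limit: A ≥ PL/(Eδ_allow) = 36500·1540/(102000·1) = 551.1 mm² ⇒ d ≥ 26.49 mm.
The elongation limit governs.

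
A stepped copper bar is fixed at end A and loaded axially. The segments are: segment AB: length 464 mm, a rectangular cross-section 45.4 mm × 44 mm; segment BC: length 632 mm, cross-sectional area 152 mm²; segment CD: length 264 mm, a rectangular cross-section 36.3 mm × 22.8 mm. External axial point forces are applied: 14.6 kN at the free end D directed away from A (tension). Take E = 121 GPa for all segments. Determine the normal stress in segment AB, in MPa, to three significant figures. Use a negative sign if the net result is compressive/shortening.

7.31 MPa

Internal axial forces (sectioning from the free end, tension +): N_CD = 14.6 kN, N_BC = 14.6 kN, N_AB = 14.6 kN.
A_AB = 1998 mm².
σ_AB = N_AB/A_AB = 14600/1998 = 7.309 MPa.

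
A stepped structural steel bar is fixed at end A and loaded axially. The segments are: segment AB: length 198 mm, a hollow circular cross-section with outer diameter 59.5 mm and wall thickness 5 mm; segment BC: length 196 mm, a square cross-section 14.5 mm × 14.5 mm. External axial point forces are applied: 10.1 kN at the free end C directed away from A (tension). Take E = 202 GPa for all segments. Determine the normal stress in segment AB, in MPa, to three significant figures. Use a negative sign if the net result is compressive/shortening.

11.8 MPa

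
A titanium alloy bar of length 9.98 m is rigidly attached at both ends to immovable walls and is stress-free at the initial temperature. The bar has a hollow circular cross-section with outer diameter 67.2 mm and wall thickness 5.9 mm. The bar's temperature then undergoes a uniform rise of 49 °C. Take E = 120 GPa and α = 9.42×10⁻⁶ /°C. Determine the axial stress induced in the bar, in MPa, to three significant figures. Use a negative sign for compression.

Free thermal expansion αLΔT = 9.42e-6 · 9980 · 49 = 4.607 mm.
The walls impose strain ε = −(4.607)/9980 = -4.6158e-04; σ = Eε = 120000 · -4.6158e-04 = -55.39 MPa.

-55.4 MPa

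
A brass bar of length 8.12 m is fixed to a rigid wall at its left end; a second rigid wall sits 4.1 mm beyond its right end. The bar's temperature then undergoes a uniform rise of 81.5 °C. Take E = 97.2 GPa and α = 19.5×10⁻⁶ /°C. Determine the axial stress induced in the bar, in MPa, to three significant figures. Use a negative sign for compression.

Free thermal expansion αLΔT = 19.5e-6 · 8120 · 81.5 = 12.9 mm.
The walls engage after the gap closes; constrained expansion = 12.9 − 4.1 = 8.805 mm.
The walls impose strain ε = −(8.805)/8120 = -1.0843e-03; σ = Eε = 97200 · -1.0843e-03 = -105.4 MPa.

-105 MPa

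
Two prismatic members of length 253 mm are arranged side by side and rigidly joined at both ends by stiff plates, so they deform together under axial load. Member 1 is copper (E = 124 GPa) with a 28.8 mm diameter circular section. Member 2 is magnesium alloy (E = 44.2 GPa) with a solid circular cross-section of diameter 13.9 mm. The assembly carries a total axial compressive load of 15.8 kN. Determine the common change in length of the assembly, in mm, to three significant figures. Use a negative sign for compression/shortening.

-0.0457 mm

A_1 = 651.4 mm².
A_2 = 151.7 mm².
Equal strain + equilibrium ⇒ each member carries load in proportion to AE: A₁E₁ = 80780000 N, A₂E₂ = 6707000 N, ΣAE = 87490000 N.
δ = PL/ΣAE = -15800·253/87490000 = -0.04569 mm.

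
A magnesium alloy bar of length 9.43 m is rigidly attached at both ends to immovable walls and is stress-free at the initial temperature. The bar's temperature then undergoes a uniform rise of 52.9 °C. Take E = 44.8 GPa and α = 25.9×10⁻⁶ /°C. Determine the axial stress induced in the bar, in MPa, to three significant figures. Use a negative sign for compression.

-61.4 MPa

Free thermal expansion αLΔT = 25.9e-6 · 9430 · 52.9 = 12.92 mm.
The walls impose strain ε = −(12.92)/9430 = -1.3701e-03; σ = Eε = 44800 · -1.3701e-03 = -61.38 MPa.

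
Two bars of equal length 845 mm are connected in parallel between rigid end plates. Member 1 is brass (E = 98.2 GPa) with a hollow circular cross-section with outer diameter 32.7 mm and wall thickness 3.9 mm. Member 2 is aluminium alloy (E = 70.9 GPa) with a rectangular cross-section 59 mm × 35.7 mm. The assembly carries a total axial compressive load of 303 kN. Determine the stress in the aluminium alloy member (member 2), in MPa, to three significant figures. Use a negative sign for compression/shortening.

-117 MPa

A_1 = 352.9 mm².
A_2 = 2106 mm².
Equal strain + equilibrium ⇒ each member carries load in proportion to AE: A₁E₁ = 34650000 N, A₂E₂ = 149300000 N, ΣAE = 184000000 N.
σ₂ = P·E₂/ΣAE = -303000·70900/184000000 = -116.8 MPa.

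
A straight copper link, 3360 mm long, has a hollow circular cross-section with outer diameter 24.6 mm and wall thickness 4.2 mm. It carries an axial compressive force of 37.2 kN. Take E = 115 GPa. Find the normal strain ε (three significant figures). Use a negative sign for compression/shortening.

-0.00120

A = 269.2 mm².
σ = N/A = -138.2 MPa; ε = σ/E = -138.2/115000 = -1.202e-03.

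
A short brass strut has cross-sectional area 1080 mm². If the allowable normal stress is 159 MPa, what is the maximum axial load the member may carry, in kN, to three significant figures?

P_max = σ_allow · A = 159 · 1080 = 171700 N = 171.7 kN.

172 kN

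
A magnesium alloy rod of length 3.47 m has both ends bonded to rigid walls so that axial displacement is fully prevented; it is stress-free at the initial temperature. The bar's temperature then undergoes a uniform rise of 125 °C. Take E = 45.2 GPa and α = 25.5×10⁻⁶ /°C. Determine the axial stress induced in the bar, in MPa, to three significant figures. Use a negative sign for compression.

Free thermal expansion αLΔT = 25.5e-6 · 3470 · 125 = 11.06 mm.
The walls impose strain ε = −(11.06)/3470 = -3.1875e-03; σ = Eε = 45200 · -3.1875e-03 = -144.1 MPa.

-144 MPa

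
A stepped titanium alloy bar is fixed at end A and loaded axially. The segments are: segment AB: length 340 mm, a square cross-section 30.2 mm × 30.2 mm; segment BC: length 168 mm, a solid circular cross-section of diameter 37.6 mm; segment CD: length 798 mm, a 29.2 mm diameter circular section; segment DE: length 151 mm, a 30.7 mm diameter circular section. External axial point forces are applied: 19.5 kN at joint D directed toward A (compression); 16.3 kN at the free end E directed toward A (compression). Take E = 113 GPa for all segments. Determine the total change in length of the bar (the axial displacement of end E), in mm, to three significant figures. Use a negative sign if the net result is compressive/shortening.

-0.573 mm

Internal axial forces (sectioning from the free end, tension +): N_DE = -16.3 kN, N_CD = -35.8 kN, N_BC = -35.8 kN, N_AB = -35.8 kN.
A_AB = 912 mm².
A_BC = 1110 mm².
A_CD = 669.7 mm².
A_DE = 740.2 mm².
δ_AB = -35800·340/(912·113000) = -0.1181 mm
δ_BC = -35800·168/(1110·113000) = -0.04793 mm
δ_CD = -35800·798/(669.7·113000) = -0.3775 mm
δ_DE = -16300·151/(740.2·113000) = -0.02943 mm
δ = Σδ_i = -0.573 mm.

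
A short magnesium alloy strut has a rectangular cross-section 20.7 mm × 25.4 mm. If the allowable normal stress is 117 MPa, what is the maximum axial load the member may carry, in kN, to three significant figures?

61.5 kN

A = 525.8 mm².
P_max = σ_allow · A = 117 · 525.8 = 61520 N = 61.52 kN.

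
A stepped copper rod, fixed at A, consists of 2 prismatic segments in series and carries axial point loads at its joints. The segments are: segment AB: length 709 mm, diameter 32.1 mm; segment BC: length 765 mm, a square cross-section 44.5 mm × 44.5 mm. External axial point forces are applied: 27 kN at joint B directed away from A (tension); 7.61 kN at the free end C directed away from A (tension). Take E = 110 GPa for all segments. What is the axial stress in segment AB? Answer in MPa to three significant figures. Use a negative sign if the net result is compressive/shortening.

42.8 MPa

Internal axial forces (sectioning from the free end, tension +): N_BC = 7.61 kN, N_AB = 34.61 kN.
A_AB = 809.3 mm².
σ_AB = N_AB/A_AB = 34610/809.3 = 42.77 MPa.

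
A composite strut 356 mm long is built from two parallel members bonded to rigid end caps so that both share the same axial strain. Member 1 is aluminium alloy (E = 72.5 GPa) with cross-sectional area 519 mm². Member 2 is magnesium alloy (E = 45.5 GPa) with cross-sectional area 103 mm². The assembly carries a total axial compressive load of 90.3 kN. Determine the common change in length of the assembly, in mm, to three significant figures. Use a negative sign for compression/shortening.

-0.760 mm

Equal strain + equilibrium ⇒ each member carries load in proportion to AE: A₁E₁ = 37630000 N, A₂E₂ = 4686000 N, ΣAE = 42310000 N.
δ = PL/ΣAE = -90300·356/42310000 = -0.7597 mm.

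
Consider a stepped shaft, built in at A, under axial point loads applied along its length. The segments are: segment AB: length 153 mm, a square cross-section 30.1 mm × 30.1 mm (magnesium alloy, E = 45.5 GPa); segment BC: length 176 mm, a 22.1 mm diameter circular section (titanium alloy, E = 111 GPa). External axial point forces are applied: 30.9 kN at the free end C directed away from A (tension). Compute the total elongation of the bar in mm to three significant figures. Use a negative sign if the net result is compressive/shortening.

Internal axial forces (sectioning from the free end, tension +): N_BC = 30.9 kN, N_AB = 30.9 kN.
A_AB = 906 mm².
A_BC = 383.6 mm².
δ_AB = 30900·153/(906·45500) = 0.1147 mm
δ_BC = 30900·176/(383.6·111000) = 0.1277 mm
δ = Σδ_i = 0.2424 mm.

0.242 mm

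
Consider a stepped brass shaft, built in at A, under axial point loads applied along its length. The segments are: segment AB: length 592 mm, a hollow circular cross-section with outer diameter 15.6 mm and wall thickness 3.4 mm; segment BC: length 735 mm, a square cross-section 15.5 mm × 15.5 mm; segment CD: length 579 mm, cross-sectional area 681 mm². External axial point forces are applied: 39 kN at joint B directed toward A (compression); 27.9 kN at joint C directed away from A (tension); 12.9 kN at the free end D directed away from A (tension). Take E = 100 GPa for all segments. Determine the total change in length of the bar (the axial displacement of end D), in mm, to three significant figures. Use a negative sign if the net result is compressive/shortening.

1.44 mm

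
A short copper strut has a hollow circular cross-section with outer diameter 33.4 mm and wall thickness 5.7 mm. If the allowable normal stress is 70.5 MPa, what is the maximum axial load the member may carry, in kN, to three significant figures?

35.0 kN

A = 496 mm².
P_max = σ_allow · A = 70.5 · 496 = 34970 N = 34.97 kN.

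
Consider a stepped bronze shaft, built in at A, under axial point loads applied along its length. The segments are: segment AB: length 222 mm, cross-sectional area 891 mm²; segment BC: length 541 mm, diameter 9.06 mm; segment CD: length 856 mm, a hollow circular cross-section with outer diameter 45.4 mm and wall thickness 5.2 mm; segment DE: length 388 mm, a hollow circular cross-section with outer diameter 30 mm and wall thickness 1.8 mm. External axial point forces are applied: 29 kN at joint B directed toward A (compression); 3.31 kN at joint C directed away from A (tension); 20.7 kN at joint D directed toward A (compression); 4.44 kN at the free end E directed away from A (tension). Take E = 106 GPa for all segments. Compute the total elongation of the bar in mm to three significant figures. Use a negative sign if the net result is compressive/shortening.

-1.22 mm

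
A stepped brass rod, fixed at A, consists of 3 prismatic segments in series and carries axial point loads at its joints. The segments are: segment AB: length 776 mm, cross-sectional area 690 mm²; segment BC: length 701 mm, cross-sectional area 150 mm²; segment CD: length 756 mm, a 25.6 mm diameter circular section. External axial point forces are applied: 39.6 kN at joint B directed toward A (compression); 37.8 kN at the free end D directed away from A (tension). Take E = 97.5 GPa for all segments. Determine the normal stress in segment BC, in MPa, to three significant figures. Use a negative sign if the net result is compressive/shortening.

252 MPa

Internal axial forces (sectioning from the free end, tension +): N_CD = 37.8 kN, N_BC = 37.8 kN, N_AB = -1.8 kN.
σ_BC = N_BC/A_BC = 37800/150 = 252 MPa.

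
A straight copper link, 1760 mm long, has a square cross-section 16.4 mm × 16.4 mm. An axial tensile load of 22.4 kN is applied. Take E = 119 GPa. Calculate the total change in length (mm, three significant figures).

1.23 mm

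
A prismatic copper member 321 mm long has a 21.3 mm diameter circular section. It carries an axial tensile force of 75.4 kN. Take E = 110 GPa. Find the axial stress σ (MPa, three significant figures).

A = 356.3 mm².
σ = N/A = 75400/356.3 = 211.6 MPa.

212 MPa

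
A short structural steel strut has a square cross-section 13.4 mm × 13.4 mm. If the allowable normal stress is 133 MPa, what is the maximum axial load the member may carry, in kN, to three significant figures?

23.9 kN

A = 179.6 mm².
P_max = σ_allow · A = 133 · 179.6 = 23880 N = 23.88 kN.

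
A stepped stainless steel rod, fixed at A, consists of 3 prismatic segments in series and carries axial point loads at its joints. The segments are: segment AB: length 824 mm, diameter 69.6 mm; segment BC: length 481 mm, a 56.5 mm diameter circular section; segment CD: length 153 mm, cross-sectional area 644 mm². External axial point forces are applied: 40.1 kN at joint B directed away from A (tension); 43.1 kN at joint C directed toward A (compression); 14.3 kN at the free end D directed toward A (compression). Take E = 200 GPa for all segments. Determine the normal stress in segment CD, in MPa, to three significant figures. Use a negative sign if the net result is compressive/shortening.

Internal axial forces (sectioning from the free end, tension +): N_CD = -14.3 kN, N_BC = -57.4 kN, N_AB = -17.3 kN.
σ_CD = N_CD/A_CD = -14300/644 = -22.2 MPa.

-22.2 MPa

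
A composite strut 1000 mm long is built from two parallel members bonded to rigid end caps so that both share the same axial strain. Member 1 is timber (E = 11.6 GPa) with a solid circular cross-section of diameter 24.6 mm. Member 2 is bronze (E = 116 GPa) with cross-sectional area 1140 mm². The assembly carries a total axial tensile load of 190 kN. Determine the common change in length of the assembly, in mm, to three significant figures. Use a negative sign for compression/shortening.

A_1 = 475.3 mm².
Equal strain + equilibrium ⇒ each member carries load in proportion to AE: A₁E₁ = 5513000 N, A₂E₂ = 132200000 N, ΣAE = 137800000 N.
δ = PL/ΣAE = 190000·1000/137800000 = 1.379 mm.

1.38 mm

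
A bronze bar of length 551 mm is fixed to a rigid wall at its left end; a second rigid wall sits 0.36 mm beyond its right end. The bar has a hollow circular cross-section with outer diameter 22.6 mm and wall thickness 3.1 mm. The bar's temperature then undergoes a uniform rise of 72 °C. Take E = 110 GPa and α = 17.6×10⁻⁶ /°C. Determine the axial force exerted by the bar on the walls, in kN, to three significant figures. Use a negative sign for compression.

Free thermal expansion αLΔT = 17.6e-6 · 551 · 72 = 0.6982 mm.
The walls engage after the gap closes; constrained expansion = 0.6982 − 0.36 = 0.3382 mm.
The walls impose strain ε = −(0.3382)/551 = -6.1384e-04; σ = Eε = 110000 · -6.1384e-04 = -67.52 MPa.
Wall reaction R = σ·A = -67.52·189.9 = -12820 N = -12.82 kN.

-12.8 kN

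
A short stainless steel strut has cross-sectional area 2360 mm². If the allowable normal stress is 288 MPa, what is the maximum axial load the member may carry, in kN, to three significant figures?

P_max = σ_allow · A = 288 · 2360 = 679700 N = 679.7 kN.

680 kN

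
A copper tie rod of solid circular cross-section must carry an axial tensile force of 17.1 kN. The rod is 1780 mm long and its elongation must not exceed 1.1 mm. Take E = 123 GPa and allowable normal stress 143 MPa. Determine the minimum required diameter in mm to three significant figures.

Required area A ≥ P/σ_allow = 17100/143 = 119.6 mm².
For a solid circular section, d ≥ √(4A/π) = 12.34 mm.
Elongation limit: A ≥ PL/(Eδ_allow) = 17100·1780/(123000·1.1) = 225 mm² ⇒ d ≥ 16.92 mm.
The elongation limit governs.

16.9 mm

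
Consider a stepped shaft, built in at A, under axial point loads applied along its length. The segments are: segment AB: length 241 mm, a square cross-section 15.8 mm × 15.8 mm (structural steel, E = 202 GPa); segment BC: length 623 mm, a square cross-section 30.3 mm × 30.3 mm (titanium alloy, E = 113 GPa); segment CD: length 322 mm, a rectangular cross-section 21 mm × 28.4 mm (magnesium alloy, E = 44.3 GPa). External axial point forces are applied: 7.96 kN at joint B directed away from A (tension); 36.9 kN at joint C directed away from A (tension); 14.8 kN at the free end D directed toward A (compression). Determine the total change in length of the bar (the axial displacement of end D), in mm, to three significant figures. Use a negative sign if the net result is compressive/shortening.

0.0960 mm

Internal axial forces (sectioning from the free end, tension +): N_CD = -14.8 kN, N_BC = 22.1 kN, N_AB = 30.06 kN.
A_AB = 249.6 mm².
A_BC = 918.1 mm².
A_CD = 596.4 mm².
δ_AB = 30060·241/(249.6·202000) = 0.1437 mm
δ_BC = 22100·623/(918.1·113000) = 0.1327 mm
δ_CD = -14800·322/(596.4·44300) = -0.1804 mm
δ = Σδ_i = 0.096 mm.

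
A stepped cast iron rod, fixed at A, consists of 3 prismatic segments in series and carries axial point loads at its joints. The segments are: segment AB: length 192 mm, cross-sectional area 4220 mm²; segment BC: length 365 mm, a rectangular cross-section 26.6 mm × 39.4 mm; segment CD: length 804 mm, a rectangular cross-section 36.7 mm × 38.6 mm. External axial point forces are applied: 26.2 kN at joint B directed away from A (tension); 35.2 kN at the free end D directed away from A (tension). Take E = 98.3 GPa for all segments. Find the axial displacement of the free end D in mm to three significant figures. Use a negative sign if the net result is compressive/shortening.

Internal axial forces (sectioning from the free end, tension +): N_CD = 35.2 kN, N_BC = 35.2 kN, N_AB = 61.4 kN.
A_BC = 1048 mm².
A_CD = 1417 mm².
δ_AB = 61400·192/(4220·98300) = 0.02842 mm
δ_BC = 35200·365/(1048·98300) = 0.1247 mm
δ_CD = 35200·804/(1417·98300) = 0.2032 mm
δ = Σδ_i = 0.3564 mm.

0.356 mm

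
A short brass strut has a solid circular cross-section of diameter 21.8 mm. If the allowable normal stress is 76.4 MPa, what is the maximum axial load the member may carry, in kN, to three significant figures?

28.5 kN

A = 373.3 mm².
P_max = σ_allow · A = 76.4 · 373.3 = 28520 N = 28.52 kN.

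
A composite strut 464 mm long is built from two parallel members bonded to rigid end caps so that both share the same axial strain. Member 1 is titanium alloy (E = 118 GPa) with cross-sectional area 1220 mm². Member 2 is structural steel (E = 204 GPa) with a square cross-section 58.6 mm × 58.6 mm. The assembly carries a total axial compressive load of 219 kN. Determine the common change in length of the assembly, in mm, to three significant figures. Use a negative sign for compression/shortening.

A_2 = 3434 mm².
Equal strain + equilibrium ⇒ each member carries load in proportion to AE: A₁E₁ = 144000000 N, A₂E₂ = 700500000 N, ΣAE = 844500000 N.
δ = PL/ΣAE = -219000·464/844500000 = -0.1203 mm.

-0.120 mm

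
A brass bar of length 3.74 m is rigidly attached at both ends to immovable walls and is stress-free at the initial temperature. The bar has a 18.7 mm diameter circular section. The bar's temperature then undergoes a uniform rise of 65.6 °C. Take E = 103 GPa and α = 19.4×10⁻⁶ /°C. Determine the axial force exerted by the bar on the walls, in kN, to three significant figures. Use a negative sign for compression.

-36.0 kN

Free thermal expansion αLΔT = 19.4e-6 · 3740 · 65.6 = 4.76 mm.
The walls impose strain ε = −(4.76)/3740 = -1.2726e-03; σ = Eε = 103000 · -1.2726e-03 = -131.1 MPa.
Wall reaction R = σ·A = -131.1·274.6 = -36000 N = -36 kN.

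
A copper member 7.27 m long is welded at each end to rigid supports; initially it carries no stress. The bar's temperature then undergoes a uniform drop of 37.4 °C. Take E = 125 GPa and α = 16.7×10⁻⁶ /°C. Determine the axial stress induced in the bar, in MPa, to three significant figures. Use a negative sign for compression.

Free thermal expansion αLΔT = 16.7e-6 · 7270 · -37.4 = -4.541 mm.
The walls impose strain ε = −(-4.541)/7270 = 6.2458e-04; σ = Eε = 125000 · 6.2458e-04 = 78.07 MPa.

78.1 MPa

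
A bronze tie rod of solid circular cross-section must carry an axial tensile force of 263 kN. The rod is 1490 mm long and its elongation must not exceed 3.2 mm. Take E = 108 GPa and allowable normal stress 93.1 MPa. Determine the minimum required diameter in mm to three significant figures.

60.0 mm

Required area A ≥ P/σ_allow = 263000/93.1 = 2825 mm².
For a solid circular section, d ≥ √(4A/π) = 59.97 mm.
Elongation limit: A ≥ PL/(Eδ_allow) = 263000·1490/(108000·3.2) = 1134 mm² ⇒ d ≥ 38 mm.
The stress limit governs.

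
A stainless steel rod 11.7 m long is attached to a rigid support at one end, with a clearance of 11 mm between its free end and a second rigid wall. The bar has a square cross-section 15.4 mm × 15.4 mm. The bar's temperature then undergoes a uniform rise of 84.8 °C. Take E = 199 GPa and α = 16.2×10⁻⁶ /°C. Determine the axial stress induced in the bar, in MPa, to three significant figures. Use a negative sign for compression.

-86.3 MPa

Free thermal expansion αLΔT = 16.2e-6 · 11700 · 84.8 = 16.07 mm.
The walls engage after the gap closes; constrained expansion = 16.07 − 11 = 5.073 mm.
The walls impose strain ε = −(5.073)/11700 = -4.3359e-04; σ = Eε = 199000 · -4.3359e-04 = -86.28 MPa.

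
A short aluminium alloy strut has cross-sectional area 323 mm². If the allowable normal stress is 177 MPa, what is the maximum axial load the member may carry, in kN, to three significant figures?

57.2 kN

P_max = σ_allow · A = 177 · 323 = 57170 N = 57.17 kN.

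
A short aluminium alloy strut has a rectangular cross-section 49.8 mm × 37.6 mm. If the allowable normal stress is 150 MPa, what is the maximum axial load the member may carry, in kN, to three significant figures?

281 kN

A = 1872 mm².
P_max = σ_allow · A = 150 · 1872 = 280900 N = 280.9 kN.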